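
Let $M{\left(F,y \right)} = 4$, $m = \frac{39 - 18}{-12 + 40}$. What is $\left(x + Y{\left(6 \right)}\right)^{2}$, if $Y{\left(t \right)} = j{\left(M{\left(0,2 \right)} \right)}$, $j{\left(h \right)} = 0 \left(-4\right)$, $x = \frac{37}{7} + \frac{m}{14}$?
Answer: $\frac{89401}{3136} \approx 28.508$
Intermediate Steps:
$m = \frac{3}{4}$ ($m = \frac{21}{28} = 21 \cdot \frac{1}{28} = \frac{3}{4} \approx 0.75$)
$x = \frac{299}{56}$ ($x = \frac{37}{7} + \frac{3}{4 \cdot 14} = 37 \cdot \frac{1}{7} + \frac{3}{4} \cdot \frac{1}{14} = \frac{37}{7} + \frac{3}{56} = \frac{299}{56} \approx 5.3393$)
$j{\left(h \right)} = 0$
$Y{\left(t \right)} = 0$
$\left(x + Y{\left(6 \right)}\right)^{2} = \left(\frac{299}{56} + 0\right)^{2} = \left(\frac{299}{56}\right)^{2} = \frac{89401}{3136}$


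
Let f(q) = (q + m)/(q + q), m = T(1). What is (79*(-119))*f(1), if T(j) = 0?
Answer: -9401/2 ≈ -4700.5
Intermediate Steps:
m = 0
f(q) = 1/2 (f(q) = (q + 0)/(q + q) = q/((2*q)) = q*(1/(2*q)) = 1/2)
(79*(-119))*f(1) = (79*(-119))*(1/2) = -9401*1/2 = -9401/2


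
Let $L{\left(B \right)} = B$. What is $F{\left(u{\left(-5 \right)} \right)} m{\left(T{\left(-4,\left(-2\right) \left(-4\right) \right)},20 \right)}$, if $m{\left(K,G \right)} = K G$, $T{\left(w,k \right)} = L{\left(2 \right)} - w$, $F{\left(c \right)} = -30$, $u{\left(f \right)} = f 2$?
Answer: $-3600$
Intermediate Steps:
$u{\left(f \right)} = 2 f$
$T{\left(w,k \right)} = 2 - w$
$m{\left(K,G \right)} = G K$
$F{\left(u{\left(-5 \right)} \right)} m{\left(T{\left(-4,\left(-2\right) \left(-4\right) \right)},20 \right)} = - 30 \cdot 20 \left(2 - -4\right) = - 30 \cdot 20 \left(2 + 4\right) = - 30 \cdot 20 \cdot 6 = \left(-30\right) 120 = -3600$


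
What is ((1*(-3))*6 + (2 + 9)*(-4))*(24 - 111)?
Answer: 5394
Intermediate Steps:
((1*(-3))*6 + (2 + 9)*(-4))*(24 - 111) = (-3*6 + 11*(-4))*(-87) = (-18 - 44)*(-87) = -62*(-87) = 5394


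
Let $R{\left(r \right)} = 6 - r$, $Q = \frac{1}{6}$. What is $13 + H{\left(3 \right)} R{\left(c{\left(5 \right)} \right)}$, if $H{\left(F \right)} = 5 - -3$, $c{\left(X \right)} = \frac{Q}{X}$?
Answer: $\frac{911}{15} \approx 60.733$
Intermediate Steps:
$Q = \frac{1}{6} \approx 0.16667$
$c{\left(X \right)} = \frac{1}{6 X}$
$H{\left(F \right)} = 8$ ($H{\left(F \right)} = 5 + 3 = 8$)
$13 + H{\left(3 \right)} R{\left(c{\left(5 \right)} \right)} = 13 + 8 \left(6 - \frac{1}{6 \cdot 5}\right) = 13 + 8 \left(6 - \frac{1}{6} \cdot \frac{1}{5}\right) = 13 + 8 \left(6 - \frac{1}{30}\right) = 13 + 8 \cdot \frac{179}{30} = 13 + \frac{716}{15} = \frac{911}{15}$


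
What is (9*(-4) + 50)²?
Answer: 196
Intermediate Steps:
(9*(-4) + 50)² = (-36 + 50)² = 14² = 196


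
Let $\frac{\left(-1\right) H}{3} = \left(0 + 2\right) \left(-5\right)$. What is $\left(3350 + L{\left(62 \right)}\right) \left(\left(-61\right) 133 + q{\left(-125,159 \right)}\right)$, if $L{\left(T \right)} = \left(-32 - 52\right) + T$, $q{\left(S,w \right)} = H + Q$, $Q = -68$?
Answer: $-27126528$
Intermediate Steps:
$H = 30$ ($H = - 3 \left(0 + 2\right) \left(-5\right) = - 3 \cdot 2 \left(-5\right) = \left(-3\right) \left(-10\right) = 30$)
$q{\left(S,w \right)} = -38$ ($q{\left(S,w \right)} = 30 - 68 = -38$)
$L{\left(T \right)} = -84 + T$
$\left(3350 + L{\left(62 \right)}\right) \left(\left(-61\right) 133 + q{\left(-125,159 \right)}\right) = \left(3350 + \left(-84 + 62\right)\right) \left(\left(-61\right) 133 - 38\right) = \left(3350 - 22\right) \left(-8113 - 38\right) = 3328 \left(-8151\right) = -27126528$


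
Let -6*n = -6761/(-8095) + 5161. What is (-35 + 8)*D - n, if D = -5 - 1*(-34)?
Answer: 625791/8095 ≈ 77.306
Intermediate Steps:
n = -6964176/8095 (n = -(-6761/(-8095) + 5161)/6 = -(-6761*(-1/8095) + 5161)/6 = -(6761/8095 + 5161)/6 = -1/6*41785056/8095 = -6964176/8095 ≈ -860.31)
D = 29 (D = -5 + 34 = 29)
(-35 + 8)*D - n = (-35 + 8)*29 - 1*(-6964176/8095) = -27*29 + 6964176/8095 = -783 + 6964176/8095 = 625791/8095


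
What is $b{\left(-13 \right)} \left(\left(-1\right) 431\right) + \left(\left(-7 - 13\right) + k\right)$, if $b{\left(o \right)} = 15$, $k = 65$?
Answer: $-6420$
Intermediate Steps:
$b{\left(-13 \right)} \left(\left(-1\right) 431\right) + \left(\left(-7 - 13\right) + k\right) = 15 \left(\left(-1\right) 431\right) + \left(\left(-7 - 13\right) + 65\right) = 15 \left(-431\right) + \left(-20 + 65\right) = -6465 + 45 = -6420$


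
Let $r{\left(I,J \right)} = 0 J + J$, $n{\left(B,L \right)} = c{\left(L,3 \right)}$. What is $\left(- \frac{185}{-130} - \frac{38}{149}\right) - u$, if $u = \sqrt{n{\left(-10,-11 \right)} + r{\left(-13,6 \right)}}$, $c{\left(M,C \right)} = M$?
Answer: $\frac{4525}{3874} - i \sqrt{5} \approx 1.168 - 2.2361 i$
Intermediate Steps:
$n{\left(B,L \right)} = L$
$r{\left(I,J \right)} = J$ ($r{\left(I,J \right)} = 0 + J = J$)
$u = i \sqrt{5}$ ($u = \sqrt{-11 + 6} = \sqrt{-5} = i \sqrt{5} \approx 2.2361 i$)
$\left(- \frac{185}{-130} - \frac{38}{149}\right) - u = \left(- \frac{185}{-130} - \frac{38}{149}\right) - i \sqrt{5} = \left(\left(-185\right) \left(- \frac{1}{130}\right) - \frac{38}{149}\right) - i \sqrt{5} = \left(\frac{37}{26} - \frac{38}{149}\right) - i \sqrt{5} = \frac{4525}{3874} - i \sqrt{5}$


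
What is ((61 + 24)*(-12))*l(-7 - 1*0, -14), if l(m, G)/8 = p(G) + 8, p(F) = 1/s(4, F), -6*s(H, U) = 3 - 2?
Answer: -16320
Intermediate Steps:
s(H, U) = -1/6 (s(H, U) = -(3 - 2)/6 = -1/6*1 = -1/6)
p(F) = -6 (p(F) = 1/(-1/6) = -6)
l(m, G) = 16 (l(m, G) = 8*(-6 + 8) = 8*2 = 16)
((61 + 24)*(-12))*l(-7 - 1*0, -14) = ((61 + 24)*(-12))*16 = (85*(-12))*16 = -1020*16 = -16320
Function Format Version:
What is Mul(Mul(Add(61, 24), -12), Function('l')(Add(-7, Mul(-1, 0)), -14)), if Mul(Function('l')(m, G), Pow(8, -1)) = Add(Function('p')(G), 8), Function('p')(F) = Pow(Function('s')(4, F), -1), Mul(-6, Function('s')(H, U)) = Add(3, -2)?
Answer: -16320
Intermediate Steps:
Function('s')(H, U) = Rational(-1, 6) (Function('s')(H, U) = Mul(Rational(-1, 6), Add(3, -2)) = Mul(Rational(-1, 6), 1) = Rational(-1, 6))
Function('p')(F) = -6 (Function('p')(F) = Pow(Rational(-1, 6), -1) = -6)
Function('l')(m, G) = 16 (Function('l')(m, G) = Mul(8, Add(-6, 8)) = Mul(8, 2) = 16)
Mul(Mul(Add(61, 24), -12), Function('l')(Add(-7, Mul(-1, 0)), -14)) = Mul(Mul(Add(61, 24), -12), 16) = Mul(Mul(85, -12), 16) = Mul(-1020, 16) = -16320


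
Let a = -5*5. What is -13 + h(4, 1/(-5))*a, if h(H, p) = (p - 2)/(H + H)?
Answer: -49/8 ≈ -6.1250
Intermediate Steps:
a = -25
h(H, p) = (-2 + p)/(2*H) (h(H, p) = (-2 + p)/((2*H)) = (-2 + p)*(1/(2*H)) = (-2 + p)/(2*H))
-13 + h(4, 1/(-5))*a = -13 + ((1/2)*(-2 + 1/(-5))/4)*(-25) = -13 + ((1/2)*(1/4)*(-2 - 1/5))*(-25) = -13 + ((1/2)*(1/4)*(-11/5))*(-25) = -13 - 11/40*(-25) = -13 + 55/8 = -49/8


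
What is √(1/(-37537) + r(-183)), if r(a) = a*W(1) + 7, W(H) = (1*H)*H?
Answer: 3*I*√27554297609/37537 ≈ 13.266*I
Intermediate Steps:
W(H) = H² (W(H) = H*H = H²)
r(a) = 7 + a (r(a) = a*1² + 7 = a*1 + 7 = a + 7 = 7 + a)
√(1/(-37537) + r(-183)) = √(1/(-37537) + (7 - 183)) = √(-1/37537 - 176) = √(-6606513/37537) = 3*I*√27554297609/37537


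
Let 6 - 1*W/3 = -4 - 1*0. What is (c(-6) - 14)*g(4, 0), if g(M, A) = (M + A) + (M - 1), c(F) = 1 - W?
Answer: -301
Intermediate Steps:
W = 30 (W = 18 - 3*(-4 - 1*0) = 18 - 3*(-4 + 0) = 18 - 3*(-4) = 18 + 12 = 30)
c(F) = -29 (c(F) = 1 - 1*30 = 1 - 30 = -29)
g(M, A) = -1 + A + 2*M (g(M, A) = (A + M) + (-1 + M) = -1 + A + 2*M)
(c(-6) - 14)*g(4, 0) = (-29 - 14)*(-1 + 0 + 2*4) = -43*(-1 + 0 + 8) = -43*7 = -301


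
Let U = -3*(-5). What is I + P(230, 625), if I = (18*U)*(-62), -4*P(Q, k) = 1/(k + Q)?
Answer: -57250801/3420 ≈ -16740.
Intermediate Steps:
U = 15
P(Q, k) = -1/(4*(Q + k)) (P(Q, k) = -1/(4*(k + Q)) = -1/(4*(Q + k)))
I = -16740 (I = (18*15)*(-62) = 270*(-62) = -16740)
I + P(230, 625) = -16740 - 1/(4*230 + 4*625) = -16740 - 1/(920 + 2500) = -16740 - 1/3420 = -57250801/3420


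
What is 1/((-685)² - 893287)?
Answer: -1/424062 ≈ -2.3581e-6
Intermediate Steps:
1/((-685)² - 893287) = 1/(469225 - 893287) = 1/(-424062) = -1/424062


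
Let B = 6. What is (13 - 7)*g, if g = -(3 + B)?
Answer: -54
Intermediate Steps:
g = -9 (g = -(3 + 6) = -1*9 = -9)
(13 - 7)*g = (13 - 7)*(-9) = 6*(-9) = -54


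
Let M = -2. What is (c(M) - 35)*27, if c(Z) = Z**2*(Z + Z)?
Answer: -1377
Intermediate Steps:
c(Z) = 2*Z**3 (c(Z) = Z**2*(2*Z) = 2*Z**3)
(c(M) - 35)*27 = (2*(-2)**3 - 35)*27 = (2*(-8) - 35)*27 = (-16 - 35)*27 = -51*27 = -1377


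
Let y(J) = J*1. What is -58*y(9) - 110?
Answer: -632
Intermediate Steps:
y(J) = J
-58*y(9) - 110 = -58*9 - 110 = -522 - 110 = -632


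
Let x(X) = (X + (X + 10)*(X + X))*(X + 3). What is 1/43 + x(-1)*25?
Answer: -40849/43 ≈ -949.98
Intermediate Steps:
x(X) = (3 + X)*(X + 2*X*(10 + X)) (x(X) = (X + (10 + X)*(2*X))*(3 + X) = (X + 2*X*(10 + X))*(3 + X) = (3 + X)*(X + 2*X*(10 + X)))
1/43 + x(-1)*25 = 1/43 - (63 + 2*(-1)² + 27*(-1))*25 = 1/43 - (63 + 2*1 - 27)*25 = 1/43 - (63 + 2 - 27)*25 = 1/43 - 1*38*25 = 1/43 - 38*25 = 1/43 - 950 = -40849/43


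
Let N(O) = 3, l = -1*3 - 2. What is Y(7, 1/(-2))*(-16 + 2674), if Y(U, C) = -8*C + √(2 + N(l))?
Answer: 10632 + 2658*√5 ≈ 16575.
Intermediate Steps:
l = -5 (l = -3 - 2 = -5)
Y(U, C) = √5 - 8*C (Y(U, C) = -8*C + √(2 + 3) = -8*C + √5 = √5 - 8*C)
Y(7, 1/(-2))*(-16 + 2674) = (√5 - 8/(-2))*(-16 + 2674) = (√5 - 8*(-½))*2658 = (√5 + 4)*2658 = (4 + √5)*2658 = 10632 + 2658*√5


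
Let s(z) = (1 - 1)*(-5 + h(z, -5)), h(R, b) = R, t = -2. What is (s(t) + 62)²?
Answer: 3844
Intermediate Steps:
s(z) = 0 (s(z) = (1 - 1)*(-5 + z) = 0*(-5 + z) = 0)
(s(t) + 62)² = (0 + 62)² = 62² = 3844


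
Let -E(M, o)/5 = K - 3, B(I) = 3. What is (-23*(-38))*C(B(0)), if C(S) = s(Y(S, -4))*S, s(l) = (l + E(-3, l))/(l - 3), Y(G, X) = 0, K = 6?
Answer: 13110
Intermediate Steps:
E(M, o) = -15 (E(M, o) = -5*(6 - 3) = -5*3 = -15)
s(l) = (-15 + l)/(-3 + l) (s(l) = (l - 15)/(l - 3) = (-15 + l)/(-3 + l))
C(S) = 5*S (C(S) = ((-15 + 0)/(-3 + 0))*S = (-15/(-3))*S = (-⅓*(-15))*S = 5*S)
(-23*(-38))*C(B(0)) = (-23*(-38))*(5*3) = 874*15 = 13110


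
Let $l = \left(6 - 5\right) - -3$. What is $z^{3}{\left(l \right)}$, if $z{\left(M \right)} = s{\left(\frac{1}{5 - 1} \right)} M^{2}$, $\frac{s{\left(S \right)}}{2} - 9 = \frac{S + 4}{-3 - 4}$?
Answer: $\frac{6644672000}{343} \approx 1.9372 \cdot 10^{7}$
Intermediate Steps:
$l = 4$ ($l = \left(6 - 5\right) + 3 = 1 + 3 = 4$)
$s{\left(S \right)} = \frac{118}{7} - \frac{2 S}{7}$ ($s{\left(S \right)} = 18 + 2 \frac{S + 4}{-3 - 4} = 18 + 2 \frac{4 + S}{-7} = 18 + 2 \left(4 + S\right) \left(- \frac{1}{7}\right) = 18 + 2 \left(- \frac{4}{7} - \frac{S}{7}\right) = 18 - \left(\frac{8}{7} + \frac{2 S}{7}\right) = \frac{118}{7} - \frac{2 S}{7}$)
$z{\left(M \right)} = \frac{235 M^{2}}{14}$ ($z{\left(M \right)} = \left(\frac{118}{7} - \frac{2}{7 \left(5 - 1\right)}\right) M^{2} = \left(\frac{118}{7} - \frac{2}{7 \cdot 4}\right) M^{2} = \left(\frac{118}{7} - \frac{1}{14}\right) M^{2} = \frac{235 M^{2}}{14}$)
$z^{3}{\left(l \right)} = \left(\frac{235 \cdot 4^{2}}{14}\right)^{3} = \left(\frac{235}{14} \cdot 16\right)^{3} = \left(\frac{1880}{7}\right)^{3} = \frac{6644672000}{343}$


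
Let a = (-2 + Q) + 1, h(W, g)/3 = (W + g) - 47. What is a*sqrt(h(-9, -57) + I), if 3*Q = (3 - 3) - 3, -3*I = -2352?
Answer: -2*sqrt(445) ≈ -42.190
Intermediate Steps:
I = 784 (I = -1/3*(-2352) = 784)
Q = -1 (Q = ((3 - 3) - 3)/3 = (0 - 3)/3 = (1/3)*(-3) = -1)
h(W, g) = -141 + 3*W + 3*g (h(W, g) = 3*((W + g) - 47) = 3*(-47 + W + g) = -141 + 3*W + 3*g)
a = -2 (a = (-2 - 1) + 1 = -3 + 1 = -2)
a*sqrt(h(-9, -57) + I) = -2*sqrt((-141 + 3*(-9) + 3*(-57)) + 784) = -2*sqrt((-141 - 27 - 171) + 784) = -2*sqrt(-339 + 784) = -2*sqrt(445)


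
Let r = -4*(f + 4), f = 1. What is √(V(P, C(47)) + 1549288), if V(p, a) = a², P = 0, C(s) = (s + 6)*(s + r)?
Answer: √3597049 ≈ 1896.6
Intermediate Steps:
r = -20 (r = -4*(1 + 4) = -4*5 = -20)
C(s) = (-20 + s)*(6 + s) (C(s) = (s + 6)*(s - 20) = (6 + s)*(-20 + s) = (-20 + s)*(6 + s))
√(V(P, C(47)) + 1549288) = √((-120 + 47² - 14*47)² + 1549288) = √((-120 + 2209 - 658)² + 1549288) = √(1431² + 1549288) = √(2047761 + 1549288) = √3597049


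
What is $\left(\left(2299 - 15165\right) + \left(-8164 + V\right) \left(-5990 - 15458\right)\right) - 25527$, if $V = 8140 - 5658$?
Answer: $121829143$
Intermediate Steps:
$V = 2482$
$\left(\left(2299 - 15165\right) + \left(-8164 + V\right) \left(-5990 - 15458\right)\right) - 25527 = \left(\left(2299 - 15165\right) + \left(-8164 + 2482\right) \left(-5990 - 15458\right)\right) - 25527 = \left(\left(2299 - 15165\right) - -121867536\right) - 25527 = \left(-12866 + 121867536\right) - 25527 = 121854670 - 25527 = 121829143$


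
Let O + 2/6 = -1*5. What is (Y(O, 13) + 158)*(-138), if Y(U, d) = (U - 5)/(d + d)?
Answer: -282739/13 ≈ -21749.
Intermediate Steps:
O = -16/3 (O = -⅓ - 1*5 = -⅓ - 5 = -16/3 ≈ -5.3333)
Y(U, d) = (-5 + U)/(2*d) (Y(U, d) = (-5 + U)/((2*d)) = (-5 + U)*(1/(2*d)) = (-5 + U)/(2*d))
(Y(O, 13) + 158)*(-138) = ((½)*(-5 - 16/3)/13 + 158)*(-138) = ((½)*(1/13)*(-31/3) + 158)*(-138) = (-31/78 + 158)*(-138) = (12293/78)*(-138) = -282739/13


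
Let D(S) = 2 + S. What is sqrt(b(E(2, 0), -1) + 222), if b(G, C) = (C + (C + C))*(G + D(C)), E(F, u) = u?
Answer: sqrt(219) ≈ 14.799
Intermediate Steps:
b(G, C) = 3*C*(2 + C + G) (b(G, C) = (C + (C + C))*(G + (2 + C)) = (C + 2*C)*(2 + C + G) = (3*C)*(2 + C + G) = 3*C*(2 + C + G))
sqrt(b(E(2, 0), -1) + 222) = sqrt(3*(-1)*(2 - 1 + 0) + 222) = sqrt(3*(-1)*1 + 222) = sqrt(-3 + 222) = sqrt(219)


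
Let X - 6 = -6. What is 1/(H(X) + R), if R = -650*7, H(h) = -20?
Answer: -1/4570 ≈ -0.00021882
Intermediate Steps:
X = 0 (X = 6 - 6 = 0)
R = -4550
1/(H(X) + R) = 1/(-20 - 4550) = 1/(-4570) = -1/4570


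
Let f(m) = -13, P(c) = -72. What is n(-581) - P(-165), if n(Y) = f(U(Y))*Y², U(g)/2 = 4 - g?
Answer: -4388221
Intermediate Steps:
U(g) = 8 - 2*g (U(g) = 2*(4 - g) = 8 - 2*g)
n(Y) = -13*Y²
n(-581) - P(-165) = -13*(-581)² - 1*(-72) = -13*337561 + 72 = -4388293 + 72 = -4388221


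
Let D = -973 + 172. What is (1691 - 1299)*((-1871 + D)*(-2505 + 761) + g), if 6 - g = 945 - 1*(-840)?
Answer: 1826010088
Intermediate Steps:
g = -1779 (g = 6 - (945 - 1*(-840)) = 6 - (945 + 840) = 6 - 1*1785 = 6 - 1785 = -1779)
D = -801
(1691 - 1299)*((-1871 + D)*(-2505 + 761) + g) = (1691 - 1299)*((-1871 - 801)*(-2505 + 761) - 1779) = 392*(-2672*(-1744) - 1779) = 392*(4659968 - 1779) = 392*4658189 = 1826010088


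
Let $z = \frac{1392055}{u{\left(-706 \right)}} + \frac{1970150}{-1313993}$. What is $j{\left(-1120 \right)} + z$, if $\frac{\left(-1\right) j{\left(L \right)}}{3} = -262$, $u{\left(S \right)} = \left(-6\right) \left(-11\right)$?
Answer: $\frac{1897185196583}{86723538} \approx 21876.0$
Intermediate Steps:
$u{\left(S \right)} = 66$
$z = \frac{1829020495715}{86723538}$ ($z = \frac{1392055}{66} + \frac{1970150}{-1313993} = 1392055 \cdot \frac{1}{66} + 1970150 \left(- \frac{1}{1313993}\right) = \frac{1392055}{66} - \frac{1970150}{1313993} = \frac{1829020495715}{86723538} \approx 21090.0$)
$j{\left(L \right)} = 786$ ($j{\left(L \right)} = \left(-3\right) \left(-262\right) = 786$)
$j{\left(-1120 \right)} + z = 786 + \frac{1829020495715}{86723538} = \frac{1897185196583}{86723538}$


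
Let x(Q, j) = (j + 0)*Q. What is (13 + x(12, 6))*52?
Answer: 4420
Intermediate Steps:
x(Q, j) = Q*j (x(Q, j) = j*Q = Q*j)
(13 + x(12, 6))*52 = (13 + 12*6)*52 = (13 + 72)*52 = 85*52 = 4420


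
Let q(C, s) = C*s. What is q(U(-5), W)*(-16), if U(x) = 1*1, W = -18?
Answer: 288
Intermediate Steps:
U(x) = 1
q(U(-5), W)*(-16) = (1*(-18))*(-16) = -18*(-16) = 288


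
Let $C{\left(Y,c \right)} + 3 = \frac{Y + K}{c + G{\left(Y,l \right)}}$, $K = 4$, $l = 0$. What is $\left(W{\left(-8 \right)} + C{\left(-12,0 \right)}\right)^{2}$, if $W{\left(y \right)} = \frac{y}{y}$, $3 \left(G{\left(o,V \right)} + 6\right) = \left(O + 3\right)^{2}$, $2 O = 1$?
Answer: $\frac{2500}{529} \approx 4.7259$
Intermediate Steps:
$O = \frac{1}{2}$ ($O = \frac{1}{2} \cdot 1 = \frac{1}{2} \approx 0.5$)
$G{\left(o,V \right)} = - \frac{23}{12}$ ($G{\left(o,V \right)} = -6 + \frac{\left(\frac{1}{2} + 3\right)^{2}}{3} = -6 + \frac{\left(\frac{7}{2}\right)^{2}}{3} = -6 + \frac{1}{3} \cdot \frac{49}{4} = -6 + \frac{49}{12} = - \frac{23}{12}$)
$C{\left(Y,c \right)} = -3 + \frac{4 + Y}{- \frac{23}{12} + c}$ ($C{\left(Y,c \right)} = -3 + \frac{Y + 4}{c - \frac{23}{12}} = -3 + \frac{4 + Y}{- \frac{23}{12} + c}$)
$W{\left(y \right)} = 1$
$\left(W{\left(-8 \right)} + C{\left(-12,0 \right)}\right)^{2} = \left(1 + \frac{3 \left(39 - 0 + 4 \left(-12\right)\right)}{-23 + 12 \cdot 0}\right)^{2} = \left(1 + \frac{3 \left(39 + 0 - 48\right)}{-23 + 0}\right)^{2} = \left(1 + 3 \frac{1}{-23} \left(-9\right)\right)^{2} = \left(1 + 3 \left(- \frac{1}{23}\right) \left(-9\right)\right)^{2} = \left(1 + \frac{27}{23}\right)^{2} = \left(\frac{50}{23}\right)^{2} = \frac{2500}{529}$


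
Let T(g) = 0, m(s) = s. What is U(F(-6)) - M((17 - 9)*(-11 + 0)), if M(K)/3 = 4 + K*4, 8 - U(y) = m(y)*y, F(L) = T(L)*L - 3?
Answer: 1043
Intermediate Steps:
F(L) = -3 (F(L) = 0*L - 3 = 0 - 3 = -3)
U(y) = 8 - y² (U(y) = 8 - y*y = 8 - y²)
M(K) = 12 + 12*K (M(K) = 3*(4 + K*4) = 3*(4 + 4*K) = 12 + 12*K)
U(F(-6)) - M((17 - 9)*(-11 + 0)) = (8 - 1*(-3)²) - (12 + 12*((17 - 9)*(-11 + 0))) = (8 - 1*9) - (12 + 12*(8*(-11))) = (8 - 9) - (12 + 12*(-88)) = -1 - (12 - 1056) = -1 - 1*(-1044) = -1 + 1044 = 1043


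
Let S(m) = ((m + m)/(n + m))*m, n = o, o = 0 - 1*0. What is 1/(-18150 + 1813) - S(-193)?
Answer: 6306081/16337 ≈ 386.00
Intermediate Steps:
o = 0 (o = 0 + 0 = 0)
n = 0
S(m) = 2*m (S(m) = ((m + m)/(0 + m))*m = ((2*m)/m)*m = 2*m)
1/(-18150 + 1813) - S(-193) = 1/(-18150 + 1813) - 2*(-193) = 1/(-16337) - 1*(-386) = -1/16337 + 386 = 6306081/16337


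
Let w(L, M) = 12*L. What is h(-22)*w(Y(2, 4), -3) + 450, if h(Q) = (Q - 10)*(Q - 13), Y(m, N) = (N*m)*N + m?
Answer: 457410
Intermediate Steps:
Y(m, N) = m + m*N² (Y(m, N) = m*N² + m = m + m*N²)
h(Q) = (-13 + Q)*(-10 + Q) (h(Q) = (-10 + Q)*(-13 + Q) = (-13 + Q)*(-10 + Q))
h(-22)*w(Y(2, 4), -3) + 450 = (130 + (-22)² - 23*(-22))*(12*(2*(1 + 4²))) + 450 = (130 + 484 + 506)*(12*(2*(1 + 16))) + 450 = 1120*(12*(2*17)) + 450 = 1120*(12*34) + 450 = 1120*408 + 450 = 456960 + 450 = 457410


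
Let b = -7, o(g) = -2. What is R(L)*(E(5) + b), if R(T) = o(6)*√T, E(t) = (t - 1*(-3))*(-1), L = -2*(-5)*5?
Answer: 150*√2 ≈ 212.13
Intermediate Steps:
L = 50 (L = 10*5 = 50)
E(t) = -3 - t (E(t) = (t + 3)*(-1) = (3 + t)*(-1) = -3 - t)
R(T) = -2*√T
R(L)*(E(5) + b) = (-10*√2)*((-3 - 1*5) - 7) = (-10*√2)*((-3 - 5) - 7) = (-10*√2)*(-8 - 7) = -10*√2*(-15) = 150*√2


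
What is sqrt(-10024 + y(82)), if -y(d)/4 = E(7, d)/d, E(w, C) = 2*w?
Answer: 42*I*sqrt(9553)/41 ≈ 100.12*I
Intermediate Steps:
y(d) = -56/d (y(d) = -4*2*7/d = -56/d)
sqrt(-10024 + y(82)) = sqrt(-10024 - 56/82) = sqrt(-10024 - 56*1/82) = sqrt(-10024 - 28/41) = sqrt(-411012/41) = 42*I*sqrt(9553)/41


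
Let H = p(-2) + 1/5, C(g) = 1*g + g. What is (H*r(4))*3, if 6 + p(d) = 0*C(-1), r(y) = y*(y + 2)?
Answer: -2088/5 ≈ -417.60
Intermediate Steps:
C(g) = 2*g (C(g) = g + g = 2*g)
r(y) = y*(2 + y)
p(d) = -6 (p(d) = -6 + 0*(2*(-1)) = -6 + 0*(-2) = -6 + 0 = -6)
H = -29/5 (H = -6 + 1/5 = -6 + 1*(⅕) = -6 + ⅕ = -29/5 ≈ -5.8000)
(H*r(4))*3 = -116*(2 + 4)/5*3 = -116*6/5*3 = -29/5*24*3 = -696/5*3 = -2088/5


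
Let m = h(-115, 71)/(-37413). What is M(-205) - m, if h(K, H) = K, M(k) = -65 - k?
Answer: 5237705/37413 ≈ 140.00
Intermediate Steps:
m = 115/37413 (m = -115/(-37413) = -115*(-1/37413) = 115/37413 ≈ 0.0030738)
M(-205) - m = (-65 - 1*(-205)) - 1*115/37413 = (-65 + 205) - 115/37413 = 140 - 115/37413 = 5237705/37413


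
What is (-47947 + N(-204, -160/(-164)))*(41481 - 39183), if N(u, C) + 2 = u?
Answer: -110655594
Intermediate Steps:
N(u, C) = -2 + u
(-47947 + N(-204, -160/(-164)))*(41481 - 39183) = (-47947 + (-2 - 204))*(41481 - 39183) = (-47947 - 206)*2298 = -48153*2298 = -110655594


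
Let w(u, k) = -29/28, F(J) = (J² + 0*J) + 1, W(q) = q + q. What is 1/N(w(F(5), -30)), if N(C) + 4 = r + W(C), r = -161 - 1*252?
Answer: -14/5867 ≈ -0.0023862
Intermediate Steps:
W(q) = 2*q
F(J) = 1 + J² (F(J) = (J² + 0) + 1 = J² + 1 = 1 + J²)
w(u, k) = -29/28 (w(u, k) = -29*1/28 = -29/28)
r = -413 (r = -161 - 252 = -413)
N(C) = -417 + 2*C (N(C) = -4 + (-413 + 2*C) = -417 + 2*C)
1/N(w(F(5), -30)) = 1/(-417 + 2*(-29/28)) = 1/(-417 - 29/14) = 1/(-5867/14) = -14/5867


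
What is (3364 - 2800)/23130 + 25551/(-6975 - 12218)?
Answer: -5687939/4352295 ≈ -1.3069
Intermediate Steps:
(3364 - 2800)/23130 + 25551/(-6975 - 12218) = 564*(1/23130) + 25551/(-19193) = 94/3855 + 25551*(-1/19193) = 94/3855 - 1503/1129 = -5687939/4352295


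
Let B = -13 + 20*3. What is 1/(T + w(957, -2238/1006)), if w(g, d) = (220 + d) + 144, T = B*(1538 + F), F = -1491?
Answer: 503/1293100 ≈ 0.00038899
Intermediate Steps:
B = 47 (B = -13 + 60 = 47)
T = 2209 (T = 47*(1538 - 1491) = 47*47 = 2209)
w(g, d) = 364 + d
1/(T + w(957, -2238/1006)) = 1/(2209 + (364 - 2238/1006)) = 1/(2209 + (364 - 2238*1/1006)) = 1/(2209 + (364 - 1119/503)) = 1/(2209 + 181973/503) = 1/(1293100/503) = 503/1293100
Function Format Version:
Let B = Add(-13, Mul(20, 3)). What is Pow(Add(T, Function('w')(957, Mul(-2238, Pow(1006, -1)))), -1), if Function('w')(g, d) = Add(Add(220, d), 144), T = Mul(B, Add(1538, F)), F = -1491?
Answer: Rational(503, 1293100) ≈ 0.00038899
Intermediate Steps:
B = 47 (B = Add(-13, 60) = 47)
T = 2209 (T = Mul(47, Add(1538, -1491)) = Mul(47, 47) = 2209)
Function('w')(g, d) = Add(364, d)
Pow(Add(T, Function('w')(957, Mul(-2238, Pow(1006, -1)))), -1) = Pow(Add(2209, Add(364, Mul(-2238, Pow(1006, -1)))), -1) = Pow(Add(2209, Add(364, Mul(-2238, Rational(1, 1006)))), -1) = Pow(Add(2209, Add(364, Rational(-1119, 503))), -1) = Pow(Add(2209, Rational(181973, 503)), -1) = Pow(Rational(1293100, 503), -1) = Rational(503, 1293100)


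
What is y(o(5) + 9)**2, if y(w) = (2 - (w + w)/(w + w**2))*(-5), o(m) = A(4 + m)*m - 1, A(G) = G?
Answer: 70225/729 ≈ 96.331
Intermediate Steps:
o(m) = -1 + m*(4 + m) (o(m) = (4 + m)*m - 1 = m*(4 + m) - 1 = -1 + m*(4 + m))
y(w) = -10 + 10*w/(w + w**2) (y(w) = (2 - 2*w/(w + w**2))*(-5) = -10 + 10*w/(w + w**2))
y(o(5) + 9)**2 = (-10*((-1 + 5*(4 + 5)) + 9)/(1 + ((-1 + 5*(4 + 5)) + 9)))**2 = (-10*((-1 + 5*9) + 9)/(1 + ((-1 + 5*9) + 9)))**2 = (-10*((-1 + 45) + 9)/(1 + ((-1 + 45) + 9)))**2 = (-10*(44 + 9)/(1 + (44 + 9)))**2 = (-10*53/(1 + 53))**2 = (-10*53/54)**2 = (-10*53*1/54)**2 = (-265/27)**2 = 70225/729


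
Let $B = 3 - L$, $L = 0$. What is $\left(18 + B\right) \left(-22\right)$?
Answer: $-462$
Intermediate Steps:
$B = 3$ ($B = 3 - 0 = 3 + 0 = 3$)
$\left(18 + B\right) \left(-22\right) = \left(18 + 3\right) \left(-22\right) = 21 \left(-22\right) = -462$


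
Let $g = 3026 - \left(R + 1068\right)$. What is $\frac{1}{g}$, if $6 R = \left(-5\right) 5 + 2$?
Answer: $\frac{6}{11771} \approx 0.00050973$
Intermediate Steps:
$R = - \frac{23}{6}$ ($R = \frac{\left(-5\right) 5 + 2}{6} = \frac{-25 + 2}{6} = \frac{1}{6} \left(-23\right) = - \frac{23}{6} \approx -3.8333$)
$g = \frac{11771}{6}$ ($g = 3026 - \left(- \frac{23}{6} + 1068\right) = 3026 - \frac{6385}{6} = \frac{11771}{6} \approx 1961.8$)
$\frac{1}{g} = \frac{1}{\frac{11771}{6}} = \frac{6}{11771}$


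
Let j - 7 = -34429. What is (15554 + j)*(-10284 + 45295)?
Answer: -660587548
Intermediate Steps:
j = -34422 (j = 7 - 34429 = -34422)
(15554 + j)*(-10284 + 45295) = (15554 - 34422)*(-10284 + 45295) = -18868*35011 = -660587548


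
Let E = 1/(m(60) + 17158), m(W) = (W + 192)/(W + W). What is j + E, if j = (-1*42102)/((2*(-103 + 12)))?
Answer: 3612373561/15615691 ≈ 231.33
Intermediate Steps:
m(W) = (192 + W)/(2*W) (m(W) = (192 + W)/((2*W)) = (192 + W)*(1/(2*W)) = (192 + W)/(2*W))
E = 10/171601 (E = 1/((1/2)*(192 + 60)/60 + 17158) = 1/((1/2)*(1/60)*252 + 17158) = 1/(21/10 + 17158) = 1/(171601/10) = 10/171601 ≈ 5.8275e-5)
j = 21051/91 (j = -42102/(2*(-91)) = -42102/(-182) = -42102*(-1/182) = 21051/91 ≈ 231.33)
j + E = 21051/91 + 10/171601 = 3612373561/15615691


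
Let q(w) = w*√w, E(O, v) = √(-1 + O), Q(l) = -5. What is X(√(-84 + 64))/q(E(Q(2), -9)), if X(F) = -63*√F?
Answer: 21*(-15)^(¼)*2^(¾)*√I/2 ≈ 34.752*I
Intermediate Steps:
q(w) = w^(3/2)
X(√(-84 + 64))/q(E(Q(2), -9)) = (-63*(-84 + 64)^(¼))/((√(-1 - 5))^(3/2)) = (-63*(-5)^(¼)*√2)/((√(-6))^(3/2)) = (-63*√2*5^(¼)*√I)/((I*√6)^(3/2)) = (-63*√2*5^(¼)*√I)/((6^(¾)*I^(3/2))) = (-63*√2*5^(¼)*√I)*(-6^(¼)*√I/6) = 21*I*2^(¾)*15^(¼)/2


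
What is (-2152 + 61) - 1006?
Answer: -3097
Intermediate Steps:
(-2152 + 61) - 1006 = -2091 - 1006 = -3097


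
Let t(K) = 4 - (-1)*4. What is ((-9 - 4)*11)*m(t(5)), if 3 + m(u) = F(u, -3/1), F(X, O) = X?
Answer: -715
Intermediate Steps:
t(K) = 8 (t(K) = 4 - 1*(-4) = 4 + 4 = 8)
m(u) = -3 + u
((-9 - 4)*11)*m(t(5)) = ((-9 - 4)*11)*(-3 + 8) = -13*11*5 = -143*5 = -715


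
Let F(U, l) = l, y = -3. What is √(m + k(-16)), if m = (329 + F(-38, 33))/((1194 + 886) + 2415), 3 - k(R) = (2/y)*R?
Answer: I*√1379502015/13485 ≈ 2.7543*I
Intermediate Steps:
k(R) = 3 + 2*R/3 (k(R) = 3 - 2/(-3)*R = 3 - 2*(-⅓)*R = 3 - (-2)*R/3 = 3 + 2*R/3)
m = 362/4495 (m = (329 + 33)/((1194 + 886) + 2415) = 362/(2080 + 2415) = 362/4495 ≈ 0.080534)
√(m + k(-16)) = √(362/4495 + (3 + (⅔)*(-16))) = √(362/4495 + (3 - 32/3)) = √(362/4495 - 23/3) = √(-102299/13485) = I*√1379502015/13485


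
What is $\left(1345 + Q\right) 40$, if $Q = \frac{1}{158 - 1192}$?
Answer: $\frac{27814580}{517} \approx 53800.0$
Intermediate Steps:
$Q = - \frac{1}{1034}$ ($Q = \frac{1}{-1034} = - \frac{1}{1034} \approx -0.00096712$)
$\left(1345 + Q\right) 40 = \left(1345 - \frac{1}{1034}\right) 40 = \frac{1390729}{1034} \cdot 40 = \frac{27814580}{517}$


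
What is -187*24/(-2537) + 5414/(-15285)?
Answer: 54863762/38778045 ≈ 1.4148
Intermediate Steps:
-187*24/(-2537) + 5414/(-15285) = -4488*(-1/2537) + 5414*(-1/15285) = 4488/2537 - 5414/15285 = 54863762/38778045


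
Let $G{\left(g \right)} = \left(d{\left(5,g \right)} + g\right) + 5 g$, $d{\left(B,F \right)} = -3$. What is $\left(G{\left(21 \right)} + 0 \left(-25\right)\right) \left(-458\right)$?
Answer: $-56334$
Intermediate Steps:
$G{\left(g \right)} = -3 + 6 g$ ($G{\left(g \right)} = \left(-3 + g\right) + 5 g = -3 + 6 g$)
$\left(G{\left(21 \right)} + 0 \left(-25\right)\right) \left(-458\right) = \left(\left(-3 + 6 \cdot 21\right) + 0 \left(-25\right)\right) \left(-458\right) = \left(\left(-3 + 126\right) + 0\right) \left(-458\right) = \left(123 + 0\right) \left(-458\right) = 123 \left(-458\right) = -56334$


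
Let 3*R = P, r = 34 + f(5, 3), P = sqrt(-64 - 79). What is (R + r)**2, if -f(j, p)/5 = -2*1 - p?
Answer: (177 + I*sqrt(143))**2/9 ≈ 3465.1 + 470.36*I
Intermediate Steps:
f(j, p) = 10 + 5*p (f(j, p) = -5*(-2*1 - p) = -5*(-2 - p) = 10 + 5*p)
P = I*sqrt(143) (P = sqrt(-143) = I*sqrt(143) ≈ 11.958*I)
r = 59 (r = 34 + (10 + 5*3) = 34 + (10 + 15) = 34 + 25 = 59)
R = I*sqrt(143)/3 (R = (I*sqrt(143))/3 = I*sqrt(143)/3 ≈ 3.9861*I)
(R + r)**2 = (I*sqrt(143)/3 + 59)**2 = (59 + I*sqrt(143)/3)**2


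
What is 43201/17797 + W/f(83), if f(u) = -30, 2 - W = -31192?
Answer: -92310598/88985 ≈ -1037.4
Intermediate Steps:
W = 31194 (W = 2 - 1*(-31192) = 2 + 31192 = 31194)
43201/17797 + W/f(83) = 43201/17797 + 31194/(-30) = 43201*(1/17797) + 31194*(-1/30) = 43201/17797 - 5199/5 = -92310598/88985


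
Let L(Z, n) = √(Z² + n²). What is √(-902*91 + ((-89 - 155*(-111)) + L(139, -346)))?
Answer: √(-64966 + √139037) ≈ 254.15*I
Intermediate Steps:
√(-902*91 + ((-89 - 155*(-111)) + L(139, -346))) = √(-902*91 + ((-89 - 155*(-111)) + √(139² + (-346)²))) = √(-82082 + ((-89 + 17205) + √(19321 + 119716))) = √(-82082 + (17116 + √139037)) = √(-64966 + √139037)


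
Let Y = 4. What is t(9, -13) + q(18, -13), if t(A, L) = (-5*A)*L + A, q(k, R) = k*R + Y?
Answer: 364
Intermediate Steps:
q(k, R) = 4 + R*k (q(k, R) = k*R + 4 = R*k + 4 = 4 + R*k)
t(A, L) = A - 5*A*L (t(A, L) = -5*A*L + A = A - 5*A*L)
t(9, -13) + q(18, -13) = 9*(1 - 5*(-13)) + (4 - 13*18) = 9*(1 + 65) + (4 - 234) = 9*66 - 230 = 594 - 230 = 364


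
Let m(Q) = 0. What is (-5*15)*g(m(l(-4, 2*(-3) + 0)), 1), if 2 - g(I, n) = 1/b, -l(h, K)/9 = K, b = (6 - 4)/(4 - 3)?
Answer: -225/2 ≈ -112.50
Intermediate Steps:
b = 2 (b = 2/1 = 2*1 = 2)
l(h, K) = -9*K
g(I, n) = 3/2 (g(I, n) = 2 - 1/2 = 2 - 1*½ = 2 - ½ = 3/2)
(-5*15)*g(m(l(-4, 2*(-3) + 0)), 1) = -5*15*(3/2) = -75*3/2 = -225/2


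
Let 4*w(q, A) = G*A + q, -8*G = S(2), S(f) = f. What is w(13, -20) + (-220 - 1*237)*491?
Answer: -448765/2 ≈ -2.2438e+5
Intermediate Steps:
G = -¼ (G = -⅛*2 = -¼ ≈ -0.25000)
w(q, A) = -A/16 + q/4 (w(q, A) = (-A/4 + q)/4 = (q - A/4)/4 = -A/16 + q/4)
w(13, -20) + (-220 - 1*237)*491 = (-1/16*(-20) + (¼)*13) + (-220 - 1*237)*491 = (5/4 + 13/4) + (-220 - 237)*491 = 9/2 - 457*491 = 9/2 - 224387 = -448765/2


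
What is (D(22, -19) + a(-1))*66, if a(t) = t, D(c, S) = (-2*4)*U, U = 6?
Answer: -3234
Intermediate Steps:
D(c, S) = -48 (D(c, S) = -2*4*6 = -8*6 = -48)
(D(22, -19) + a(-1))*66 = (-48 - 1)*66 = -49*66 = -3234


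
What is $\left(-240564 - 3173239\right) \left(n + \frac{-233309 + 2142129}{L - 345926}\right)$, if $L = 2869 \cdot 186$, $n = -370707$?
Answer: $\frac{59385459337209752}{46927} \approx 1.2655 \cdot 10^{12}$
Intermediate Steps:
$L = 533634$
$\left(-240564 - 3173239\right) \left(n + \frac{-233309 + 2142129}{L - 345926}\right) = \left(-240564 - 3173239\right) \left(-370707 + \frac{-233309 + 2142129}{533634 - 345926}\right) = - 3413803 \left(-370707 + \frac{1908820}{187708}\right) = - 3413803 \left(-370707 + 1908820 \cdot \frac{1}{187708}\right) = - 3413803 \left(-370707 + \frac{477205}{46927}\right) = \left(-3413803\right) \left(- \frac{17395690184}{46927}\right) = \frac{59385459337209752}{46927}$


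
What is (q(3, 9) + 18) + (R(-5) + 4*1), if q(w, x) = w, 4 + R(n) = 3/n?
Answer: 102/5 ≈ 20.400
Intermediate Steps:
R(n) = -4 + 3/n
(q(3, 9) + 18) + (R(-5) + 4*1) = (3 + 18) + ((-4 + 3/(-5)) + 4*1) = 21 + ((-4 + 3*(-⅕)) + 4) = 21 + ((-4 - ⅗) + 4) = 21 + (-23/5 + 4) = 21 - ⅗ = 102/5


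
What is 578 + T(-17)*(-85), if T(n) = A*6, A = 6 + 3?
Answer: -4012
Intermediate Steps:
A = 9
T(n) = 54 (T(n) = 9*6 = 54)
578 + T(-17)*(-85) = 578 + 54*(-85) = 578 - 4590 = -4012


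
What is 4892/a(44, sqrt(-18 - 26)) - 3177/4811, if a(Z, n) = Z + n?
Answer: 23392447/216495 - 2446*I*sqrt(11)/495 ≈ 108.05 - 16.389*I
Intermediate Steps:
4892/a(44, sqrt(-18 - 26)) - 3177/4811 = 4892/(44 + sqrt(-18 - 26)) - 3177/4811 = 4892/(44 + sqrt(-44)) - 3177*1/4811 = 4892/(44 + 2*I*sqrt(11)) - 3177/4811 = -3177/4811 + 4892/(44 + 2*I*sqrt(11))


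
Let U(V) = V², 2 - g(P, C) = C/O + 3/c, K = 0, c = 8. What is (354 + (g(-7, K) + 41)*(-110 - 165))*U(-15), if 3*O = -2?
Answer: -20462175/8 ≈ -2.5578e+6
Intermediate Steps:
O = -⅔ (O = (⅓)*(-2) = -⅔ ≈ -0.66667)
g(P, C) = 13/8 + 3*C/2 (g(P, C) = 2 - (C/(-⅔) + 3/8) = 2 - (C*(-3/2) + 3*(⅛)) = 2 - (-3*C/2 + 3/8) = 2 - (3/8 - 3*C/2) = 2 + (-3/8 + 3*C/2) = 13/8 + 3*C/2)
(354 + (g(-7, K) + 41)*(-110 - 165))*U(-15) = (354 + ((13/8 + (3/2)*0) + 41)*(-110 - 165))*(-15)² = (354 + ((13/8 + 0) + 41)*(-275))*225 = (354 + (13/8 + 41)*(-275))*225 = (354 + (341/8)*(-275))*225 = (354 - 93775/8)*225 = -90943/8*225 = -20462175/8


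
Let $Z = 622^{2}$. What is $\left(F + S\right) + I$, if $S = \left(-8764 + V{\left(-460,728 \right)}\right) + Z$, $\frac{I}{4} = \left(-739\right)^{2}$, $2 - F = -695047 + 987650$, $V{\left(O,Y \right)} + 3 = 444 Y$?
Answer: $2593232$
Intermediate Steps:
$V{\left(O,Y \right)} = -3 + 444 Y$
$Z = 386884$
$F = -292601$ ($F = 2 - \left(-695047 + 987650\right) = 2 - 292603 = -292601$)
$I = 2184484$ ($I = 4 \left(-739\right)^{2} = 4 \cdot 546121 = 2184484$)
$S = 701349$ ($S = \left(-8764 + \left(-3 + 444 \cdot 728\right)\right) + 386884 = \left(-8764 + \left(-3 + 323232\right)\right) + 386884 = \left(-8764 + 323229\right) + 386884 = 314465 + 386884 = 701349$)
$\left(F + S\right) + I = \left(-292601 + 701349\right) + 2184484 = 408748 + 2184484 = 2593232$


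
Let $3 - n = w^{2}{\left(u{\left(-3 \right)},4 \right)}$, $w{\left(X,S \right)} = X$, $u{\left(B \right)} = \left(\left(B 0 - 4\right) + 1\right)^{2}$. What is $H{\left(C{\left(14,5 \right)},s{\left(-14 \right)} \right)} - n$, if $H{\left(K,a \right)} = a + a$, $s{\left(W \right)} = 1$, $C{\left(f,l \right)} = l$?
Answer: $80$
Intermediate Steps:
$H{\left(K,a \right)} = 2 a$
$u{\left(B \right)} = 9$ ($u{\left(B \right)} = \left(\left(0 - 4\right) + 1\right)^{2} = \left(-4 + 1\right)^{2} = \left(-3\right)^{2} = 9$)
$n = -78$ ($n = 3 - 9^{2} = 3 - 81 = -78$)
$H{\left(C{\left(14,5 \right)},s{\left(-14 \right)} \right)} - n = 2 \cdot 1 - -78 = 2 + 78 = 80$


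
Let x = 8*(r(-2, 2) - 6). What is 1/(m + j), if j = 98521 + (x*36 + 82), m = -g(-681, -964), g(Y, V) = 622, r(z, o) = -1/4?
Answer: 1/96181 ≈ 1.0397e-5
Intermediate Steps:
r(z, o) = -1/4 (r(z, o) = -1*1/4 = -1/4)
x = -50 (x = 8*(-1/4 - 6) = 8*(-25/4) = -50)
m = -622 (m = -1*622 = -622)
j = 96803 (j = 98521 + (-50*36 + 82) = 98521 + (-1800 + 82) = 98521 - 1718 = 96803)
1/(m + j) = 1/(-622 + 96803) = 1/96181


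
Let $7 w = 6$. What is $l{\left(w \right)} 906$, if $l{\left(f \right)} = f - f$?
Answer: $0$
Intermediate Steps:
$w = \frac{6}{7}$ ($w = \frac{1}{7} \cdot 6 = \frac{6}{7} \approx 0.85714$)
$l{\left(f \right)} = 0$
$l{\left(w \right)} 906 = 0 \cdot 906 = 0$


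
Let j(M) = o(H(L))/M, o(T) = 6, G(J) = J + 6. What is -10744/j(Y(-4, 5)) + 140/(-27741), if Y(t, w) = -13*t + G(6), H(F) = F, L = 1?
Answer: -454170388/3963 ≈ -1.1460e+5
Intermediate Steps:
G(J) = 6 + J
Y(t, w) = 12 - 13*t (Y(t, w) = -13*t + (6 + 6) = -13*t + 12 = 12 - 13*t)
j(M) = 6/M
-10744/j(Y(-4, 5)) + 140/(-27741) = -10744/(6/(12 - 13*(-4))) + 140/(-27741) = -10744/(6/(12 + 52)) + 140*(-1/27741) = -10744/(6/64) - 20/3963 = -10744/(6*(1/64)) - 20/3963 = -10744/3/32 - 20/3963 = -10744*32/3 - 20/3963 = -343808/3 - 20/3963 = -454170388/3963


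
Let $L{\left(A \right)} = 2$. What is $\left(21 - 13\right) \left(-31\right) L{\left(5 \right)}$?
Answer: $-496$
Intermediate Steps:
$\left(21 - 13\right) \left(-31\right) L{\left(5 \right)} = \left(21 - 13\right) \left(-31\right) 2 = 8 \left(-31\right) 2 = \left(-248\right) 2 = -496$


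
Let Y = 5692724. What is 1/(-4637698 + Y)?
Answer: 1/1055026 ≈ 9.4784e-7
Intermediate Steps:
1/(-4637698 + Y) = 1/(-4637698 + 5692724) = 1/1055026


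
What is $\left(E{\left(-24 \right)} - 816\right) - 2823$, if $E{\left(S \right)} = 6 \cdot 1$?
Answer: $-3633$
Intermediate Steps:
$E{\left(S \right)} = 6$
$\left(E{\left(-24 \right)} - 816\right) - 2823 = \left(6 - 816\right) - 2823 = -810 - 2823 = -3633$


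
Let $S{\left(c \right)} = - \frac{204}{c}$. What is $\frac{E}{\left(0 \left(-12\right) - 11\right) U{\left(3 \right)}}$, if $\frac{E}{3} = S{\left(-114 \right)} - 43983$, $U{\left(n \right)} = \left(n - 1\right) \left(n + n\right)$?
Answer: $\frac{835643}{836} \approx 999.57$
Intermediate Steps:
$U{\left(n \right)} = 2 n \left(-1 + n\right)$ ($U{\left(n \right)} = \left(-1 + n\right) 2 n = 2 n \left(-1 + n\right)$)
$E = - \frac{2506929}{19}$ ($E = 3 \left(- \frac{204}{-114} - 43983\right) = 3 \left(\left(-204\right) \left(- \frac{1}{114}\right) - 43983\right) = 3 \left(\frac{34}{19} - 43983\right) = 3 \left(- \frac{835643}{19}\right) = - \frac{2506929}{19} \approx -1.3194 \cdot 10^{5}$)
$\frac{E}{\left(0 \left(-12\right) - 11\right) U{\left(3 \right)}} = - \frac{2506929}{19 \left(0 \left(-12\right) - 11\right) 2 \cdot 3 \left(-1 + 3\right)} = - \frac{2506929}{19 \left(0 - 11\right) 2 \cdot 3 \cdot 2} = - \frac{2506929}{19 \left(\left(-11\right) 12\right)} = - \frac{2506929}{19 \left(-132\right)} = \left(- \frac{2506929}{19}\right) \left(- \frac{1}{132}\right) = \frac{835643}{836}$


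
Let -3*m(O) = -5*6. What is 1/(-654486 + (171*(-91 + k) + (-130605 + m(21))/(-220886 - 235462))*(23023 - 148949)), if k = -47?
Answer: 228174/677884697906603 ≈ 3.3660e-10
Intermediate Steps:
m(O) = 10 (m(O) = -(-5)*6/3 = -⅓*(-30) = 10)
1/(-654486 + (171*(-91 + k) + (-130605 + m(21))/(-220886 - 235462))*(23023 - 148949)) = 1/(-654486 + (171*(-91 - 47) + (-130605 + 10)/(-220886 - 235462))*(23023 - 148949)) = 1/(-654486 + (171*(-138) - 130595/(-456348))*(-125926)) = 1/(-654486 + (-23598 - 130595*(-1/456348))*(-125926)) = 1/(-654486 + (-23598 + 130595/456348)*(-125926)) = 1/(-654486 - 10768769509/456348*(-125926)) = 1/(-654486 + 678034034595167/228174) = 1/(677884697906603/228174) = 228174/677884697906603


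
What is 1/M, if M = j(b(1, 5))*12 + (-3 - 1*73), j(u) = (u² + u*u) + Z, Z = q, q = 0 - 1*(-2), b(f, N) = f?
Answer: -1/28 ≈ -0.035714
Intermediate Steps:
q = 2 (q = 0 + 2 = 2)
Z = 2
j(u) = 2 + 2*u² (j(u) = (u² + u*u) + 2 = (u² + u²) + 2 = 2*u² + 2 = 2 + 2*u²)
M = -28 (M = (2 + 2*1²)*12 + (-3 - 1*73) = (2 + 2*1)*12 + (-3 - 73) = (2 + 2)*12 - 76 = 4*12 - 76 = 48 - 76 = -28)
1/M = 1/(-28) = -1/28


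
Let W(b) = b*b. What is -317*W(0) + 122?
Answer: 122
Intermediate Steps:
W(b) = b²
-317*W(0) + 122 = -317*0² + 122 = -317*0 + 122 = 0 + 122 = 122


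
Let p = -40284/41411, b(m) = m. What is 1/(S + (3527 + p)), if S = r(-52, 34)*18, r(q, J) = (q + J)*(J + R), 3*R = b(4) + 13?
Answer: -41411/386197859 ≈ -0.00010723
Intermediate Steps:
p = -40284/41411 (p = -40284*1/41411 = -40284/41411 ≈ -0.97278)
R = 17/3 (R = (4 + 13)/3 = (⅓)*17 = 17/3 ≈ 5.6667)
r(q, J) = (17/3 + J)*(J + q) (r(q, J) = (q + J)*(J + 17/3) = (J + q)*(17/3 + J) = (17/3 + J)*(J + q))
S = -12852 (S = (34² + (17/3)*34 + (17/3)*(-52) + 34*(-52))*18 = (1156 + 578/3 - 884/3 - 1768)*18 = -714*18 = -12852)
1/(S + (3527 + p)) = 1/(-12852 + (3527 - 40284/41411)) = 1/(-12852 + 146016313/41411) = 1/(-386197859/41411) = -41411/386197859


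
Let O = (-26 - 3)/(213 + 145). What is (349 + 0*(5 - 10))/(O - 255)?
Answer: -124942/91319 ≈ -1.3682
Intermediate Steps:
O = -29/358 ≈ -0.081006
(349 + 0*(5 - 10))/(O - 255) = (349 + 0*(5 - 10))/(-29/358 - 255) = (349 + 0*(-5))/(-91319/358) = (349 + 0)*(-358/91319) = 349*(-358/91319) = -124942/91319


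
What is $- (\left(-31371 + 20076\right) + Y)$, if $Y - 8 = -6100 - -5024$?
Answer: $12363$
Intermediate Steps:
$Y = -1068$ ($Y = 8 - 1076 = -1068$)
$- (\left(-31371 + 20076\right) + Y) = - (\left(-31371 + 20076\right) - 1068) = - (-11295 - 1068) = \left(-1\right) \left(-12363\right) = 12363$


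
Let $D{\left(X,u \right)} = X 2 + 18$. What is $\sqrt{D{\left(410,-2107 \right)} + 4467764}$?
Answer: $\sqrt{4468602} \approx 2113.9$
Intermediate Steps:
$D{\left(X,u \right)} = 18 + 2 X$ ($D{\left(X,u \right)} = 2 X + 18 = 18 + 2 X$)
$\sqrt{D{\left(410,-2107 \right)} + 4467764} = \sqrt{\left(18 + 2 \cdot 410\right) + 4467764} = \sqrt{\left(18 + 820\right) + 4467764} = \sqrt{838 + 4467764} = \sqrt{4468602}$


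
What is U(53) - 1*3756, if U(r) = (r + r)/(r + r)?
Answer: -3755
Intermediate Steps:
U(r) = 1 (U(r) = (2*r)/((2*r)) = (2*r)*(1/(2*r)) = 1)
U(53) - 1*3756 = 1 - 1*3756 = 1 - 3756 = -3755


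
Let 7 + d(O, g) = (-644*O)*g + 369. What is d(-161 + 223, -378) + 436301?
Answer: 15529447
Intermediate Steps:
d(O, g) = 362 - 644*O*g (d(O, g) = -7 + ((-644*O)*g + 369) = -7 + (-644*O*g + 369) = -7 + (369 - 644*O*g) = 362 - 644*O*g)
d(-161 + 223, -378) + 436301 = (362 - 644*(-161 + 223)*(-378)) + 436301 = (362 - 644*62*(-378)) + 436301 = (362 + 15092784) + 436301 = 15093146 + 436301 = 15529447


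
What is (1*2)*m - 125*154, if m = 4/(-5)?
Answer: -96258/5 ≈ -19252.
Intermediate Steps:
m = -⅘ (m = 4*(-⅕) = -⅘ ≈ -0.80000)
(1*2)*m - 125*154 = (1*2)*(-⅘) - 125*154 = 2*(-⅘) - 19250 = -8/5 - 19250 = -96258/5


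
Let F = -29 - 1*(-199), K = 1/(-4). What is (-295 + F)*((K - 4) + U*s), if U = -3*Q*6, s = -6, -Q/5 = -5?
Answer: -1347875/4 ≈ -3.3697e+5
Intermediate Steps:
K = -¼ (K = 1*(-¼) = -¼ ≈ -0.25000)
Q = 25 (Q = -5*(-5) = 25)
U = -450 (U = -3*25*6 = -75*6 = -450)
F = 170 (F = -29 + 199 = 170)
(-295 + F)*((K - 4) + U*s) = (-295 + 170)*((-¼ - 4) - 450*(-6)) = -125*(-17/4 + 2700) = -125*10783/4 = -1347875/4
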